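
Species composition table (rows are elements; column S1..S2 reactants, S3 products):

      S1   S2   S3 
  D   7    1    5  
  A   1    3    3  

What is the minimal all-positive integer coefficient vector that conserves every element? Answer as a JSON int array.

Coefficients: [3, 4, 5]

D: 3·7+4·1 = 25 | 5·5 = 25
A: 3·1+4·3 = 15 | 5·3 = 15
gcd(3,4,5) = 1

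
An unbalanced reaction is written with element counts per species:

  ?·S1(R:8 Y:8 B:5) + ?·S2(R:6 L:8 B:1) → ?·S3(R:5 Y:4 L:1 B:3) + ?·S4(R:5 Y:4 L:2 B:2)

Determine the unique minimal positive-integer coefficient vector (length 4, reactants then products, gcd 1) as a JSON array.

Coefficients: [3, 1, 4, 2]

R: 3·8+1·6 = 30 | 4·5+2·5 = 30
Y: 3·8+1·0 = 24 | 4·4+2·4 = 24
L: 3·0+1·8 = 8 | 4·1+2·2 = 8
B: 3·5+1·1 = 16 | 4·3+2·2 = 16
gcd(3,1,4,2) = 1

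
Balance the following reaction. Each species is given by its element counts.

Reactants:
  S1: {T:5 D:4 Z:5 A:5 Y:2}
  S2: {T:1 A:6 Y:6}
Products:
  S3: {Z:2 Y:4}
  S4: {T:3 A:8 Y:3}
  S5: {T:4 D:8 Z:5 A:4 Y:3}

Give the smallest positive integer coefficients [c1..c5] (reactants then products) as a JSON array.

T: 4·5+6·1 = 26 | 5·0+6·3+2·4 = 26
D: 4·4+6·0 = 16 | 5·0+6·0+2·8 = 16
Z: 4·5+6·0 = 20 | 5·2+6·0+2·5 = 20
A: 4·5+6·6 = 56 | 5·0+6·8+2·4 = 56
Y: 4·2+6·6 = 44 | 5·4+6·3+2·3 = 44
gcd(4,6,5,6,2) = 1

Coefficients: [4, 6, 5, 6, 2]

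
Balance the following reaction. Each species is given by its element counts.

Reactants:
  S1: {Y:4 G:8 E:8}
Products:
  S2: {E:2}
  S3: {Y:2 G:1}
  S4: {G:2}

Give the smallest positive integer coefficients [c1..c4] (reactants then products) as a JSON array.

Y: 1·4 = 4 | 4·0+2·2+3·0 = 4
G: 1·8 = 8 | 4·0+2·1+3·2 = 8
E: 1·8 = 8 | 4·2+2·0+3·0 = 8
gcd(1,4,2,3) = 1

Coefficients: [1, 4, 2, 3]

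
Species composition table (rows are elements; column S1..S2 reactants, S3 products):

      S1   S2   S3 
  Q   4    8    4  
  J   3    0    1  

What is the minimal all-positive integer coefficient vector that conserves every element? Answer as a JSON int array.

Coefficients: [1, 1, 3]

Q: 1·4+1·8 = 12 | 3·4 = 12
J: 1·3+1·0 = 3 | 3·1 = 3
gcd(1,1,3) = 1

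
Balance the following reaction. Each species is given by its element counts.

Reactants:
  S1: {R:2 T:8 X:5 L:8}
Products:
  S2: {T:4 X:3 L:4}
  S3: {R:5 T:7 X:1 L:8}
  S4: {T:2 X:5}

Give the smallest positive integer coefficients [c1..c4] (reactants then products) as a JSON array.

R: 5·2 = 10 | 6·0+2·5+1·0 = 10
T: 5·8 = 40 | 6·4+2·7+1·2 = 40
X: 5·5 = 25 | 6·3+2·1+1·5 = 25
L: 5·8 = 40 | 6·4+2·8+1·0 = 40
gcd(5,6,2,1) = 1

Coefficients: [5, 6, 2, 1]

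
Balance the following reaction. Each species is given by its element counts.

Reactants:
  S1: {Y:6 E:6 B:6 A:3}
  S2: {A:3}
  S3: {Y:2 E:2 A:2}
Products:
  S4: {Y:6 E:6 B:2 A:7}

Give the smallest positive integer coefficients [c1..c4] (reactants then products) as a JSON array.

Y: 1·6+2·0+6·2 = 18 | 3·6 = 18
E: 1·6+2·0+6·2 = 18 | 3·6 = 18
B: 1·6+2·0+6·0 = 6 | 3·2 = 6
A: 1·3+2·3+6·2 = 21 | 3·7 = 21
gcd(1,2,6,3) = 1

Coefficients: [1, 2, 6, 3]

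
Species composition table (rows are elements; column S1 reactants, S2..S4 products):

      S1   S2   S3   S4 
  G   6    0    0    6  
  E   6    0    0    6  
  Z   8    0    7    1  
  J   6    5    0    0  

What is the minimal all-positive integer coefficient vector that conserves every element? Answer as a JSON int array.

Coefficients: [5, 6, 5, 5]

G: 5·6 = 30 | 6·0+5·0+5·6 = 30
E: 5·6 = 30 | 6·0+5·0+5·6 = 30
Z: 5·8 = 40 | 6·0+5·7+5·1 = 40
J: 5·6 = 30 | 6·5+5·0+5·0 = 30
gcd(5,6,5,5) = 1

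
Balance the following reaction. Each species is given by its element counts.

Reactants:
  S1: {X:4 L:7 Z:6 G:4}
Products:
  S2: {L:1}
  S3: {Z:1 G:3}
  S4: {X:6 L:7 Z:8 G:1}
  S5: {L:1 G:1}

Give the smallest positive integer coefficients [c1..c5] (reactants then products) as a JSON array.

Coefficients: [3, 3, 2, 2, 4]

X: 3·4 = 12 | 3·0+2·0+2·6+4·0 = 12
L: 3·7 = 21 | 3·1+2·0+2·7+4·1 = 21
Z: 3·6 = 18 | 3·0+2·1+2·8+4·0 = 18
G: 3·4 = 12 | 3·0+2·3+2·1+4·1 = 12
gcd(3,3,2,2,4) = 1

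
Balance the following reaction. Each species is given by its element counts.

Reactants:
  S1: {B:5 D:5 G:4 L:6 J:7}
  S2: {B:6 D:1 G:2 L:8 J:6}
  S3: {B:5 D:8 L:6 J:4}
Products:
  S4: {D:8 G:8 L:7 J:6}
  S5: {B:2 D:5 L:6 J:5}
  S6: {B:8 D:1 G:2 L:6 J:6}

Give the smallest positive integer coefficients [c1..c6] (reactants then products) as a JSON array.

Coefficients: [5, 4, 1, 2, 3, 6]

B: 5·5+4·6+1·5 = 54 | 2·0+3·2+6·8 = 54
D: 5·5+4·1+1·8 = 37 | 2·8+3·5+6·1 = 37
G: 5·4+4·2+1·0 = 28 | 2·8+3·0+6·2 = 28
L: 5·6+4·8+1·6 = 68 | 2·7+3·6+6·6 = 68
J: 5·7+4·6+1·4 = 63 | 2·6+3·5+6·6 = 63
gcd(5,4,1,2,3,6) = 1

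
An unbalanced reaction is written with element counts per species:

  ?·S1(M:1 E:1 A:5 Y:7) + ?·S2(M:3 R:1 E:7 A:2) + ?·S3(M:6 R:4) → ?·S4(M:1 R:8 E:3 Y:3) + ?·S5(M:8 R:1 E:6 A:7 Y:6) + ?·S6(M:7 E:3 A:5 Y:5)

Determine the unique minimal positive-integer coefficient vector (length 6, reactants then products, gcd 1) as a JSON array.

Coefficients: [5, 4, 4, 2, 4, 1]

M: 5·1+4·3+4·6 = 41 | 2·1+4·8+1·7 = 41
R: 5·0+4·1+4·4 = 20 | 2·8+4·1+1·0 = 20
E: 5·1+4·7+4·0 = 33 | 2·3+4·6+1·3 = 33
A: 5·5+4·2+4·0 = 33 | 2·0+4·7+1·5 = 33
Y: 5·7+4·0+4·0 = 35 | 2·3+4·6+1·5 = 35
gcd(5,4,4,2,4,1) = 1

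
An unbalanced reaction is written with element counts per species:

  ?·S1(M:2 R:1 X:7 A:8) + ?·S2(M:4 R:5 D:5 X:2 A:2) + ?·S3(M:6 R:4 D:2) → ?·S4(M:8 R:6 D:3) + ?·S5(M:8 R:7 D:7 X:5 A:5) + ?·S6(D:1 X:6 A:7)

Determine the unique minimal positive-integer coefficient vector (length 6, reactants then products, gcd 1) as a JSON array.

M: 1·2+2·4+5·6 = 40 | 4·8+1·8+1·0 = 40
R: 1·1+2·5+5·4 = 31 | 4·6+1·7+1·0 = 31
D: 1·0+2·5+5·2 = 20 | 4·3+1·7+1·1 = 20
X: 1·7+2·2+5·0 = 11 | 4·0+1·5+1·6 = 11
A: 1·8+2·2+5·0 = 12 | 4·0+1·5+1·7 = 12
gcd(1,2,5,4,1,1) = 1

Coefficients: [1, 2, 5, 4, 1, 1]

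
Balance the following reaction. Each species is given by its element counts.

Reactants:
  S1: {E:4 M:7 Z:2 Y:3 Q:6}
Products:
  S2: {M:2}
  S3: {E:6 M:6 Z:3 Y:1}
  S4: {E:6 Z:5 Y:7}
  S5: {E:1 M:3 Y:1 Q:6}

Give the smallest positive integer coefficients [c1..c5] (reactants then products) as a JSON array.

E: 4·4 = 16 | 5·0+1·6+1·6+4·1 = 16
M: 4·7 = 28 | 5·2+1·6+1·0+4·3 = 28
Z: 4·2 = 8 | 5·0+1·3+1·5+4·0 = 8
Y: 4·3 = 12 | 5·0+1·1+1·7+4·1 = 12
Q: 4·6 = 24 | 5·0+1·0+1·0+4·6 = 24
gcd(4,5,1,1,4) = 1

Coefficients: [4, 5, 1, 1, 4]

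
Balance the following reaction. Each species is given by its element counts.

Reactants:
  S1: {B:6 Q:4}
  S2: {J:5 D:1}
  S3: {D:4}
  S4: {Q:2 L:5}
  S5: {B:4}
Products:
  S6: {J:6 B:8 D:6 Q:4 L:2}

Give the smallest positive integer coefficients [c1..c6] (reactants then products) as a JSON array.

Coefficients: [4, 6, 6, 2, 4, 5]

J: 4·0+6·5+6·0+2·0+4·0 = 30 | 5·6 = 30
B: 4·6+6·0+6·0+2·0+4·4 = 40 | 5·8 = 40
D: 4·0+6·1+6·4+2·0+4·0 = 30 | 5·6 = 30
Q: 4·4+6·0+6·0+2·2+4·0 = 20 | 5·4 = 20
L: 4·0+6·0+6·0+2·5+4·0 = 10 | 5·2 = 10
gcd(4,6,6,2,4,5) = 1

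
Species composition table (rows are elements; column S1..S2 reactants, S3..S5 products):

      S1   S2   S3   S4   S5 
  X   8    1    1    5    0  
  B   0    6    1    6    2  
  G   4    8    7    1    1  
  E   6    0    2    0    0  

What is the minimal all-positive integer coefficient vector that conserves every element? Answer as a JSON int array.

Coefficients: [2, 5, 6, 3, 3]

X: 2·8+5·1 = 21 | 6·1+3·5+3·0 = 21
B: 2·0+5·6 = 30 | 6·1+3·6+3·2 = 30
G: 2·4+5·8 = 48 | 6·7+3·1+3·1 = 48
E: 2·6+5·0 = 12 | 6·2+3·0+3·0 = 12
gcd(2,5,6,3,3) = 1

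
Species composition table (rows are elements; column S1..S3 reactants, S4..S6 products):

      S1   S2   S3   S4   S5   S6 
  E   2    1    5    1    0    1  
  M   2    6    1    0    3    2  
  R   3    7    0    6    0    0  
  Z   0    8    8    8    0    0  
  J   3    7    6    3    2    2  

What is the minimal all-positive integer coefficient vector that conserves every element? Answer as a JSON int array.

Coefficients: [1, 3, 1, 4, 3, 6]

E: 1·2+3·1+1·5 = 10 | 4·1+3·0+6·1 = 10
M: 1·2+3·6+1·1 = 21 | 4·0+3·3+6·2 = 21
R: 1·3+3·7+1·0 = 24 | 4·6+3·0+6·0 = 24
Z: 1·0+3·8+1·8 = 32 | 4·8+3·0+6·0 = 32
J: 1·3+3·7+1·6 = 30 | 4·3+3·2+6·2 = 30
gcd(1,3,1,4,3,6) = 1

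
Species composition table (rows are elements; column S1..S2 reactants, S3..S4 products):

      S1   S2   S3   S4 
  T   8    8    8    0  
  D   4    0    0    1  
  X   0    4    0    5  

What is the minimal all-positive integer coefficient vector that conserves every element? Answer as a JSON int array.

T: 1·8+5·8 = 48 | 6·8+4·0 = 48
D: 1·4+5·0 = 4 | 6·0+4·1 = 4
X: 1·0+5·4 = 20 | 6·0+4·5 = 20
gcd(1,5,6,4) = 1

Coefficients: [1, 5, 6, 4]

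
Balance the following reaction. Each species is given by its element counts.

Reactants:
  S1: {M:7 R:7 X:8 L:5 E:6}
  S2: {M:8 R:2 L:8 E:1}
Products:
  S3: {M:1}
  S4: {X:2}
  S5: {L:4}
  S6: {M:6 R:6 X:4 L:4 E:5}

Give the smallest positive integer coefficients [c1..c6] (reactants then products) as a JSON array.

M: 4·7+1·8 = 36 | 6·1+6·0+2·0+5·6 = 36
R: 4·7+1·2 = 30 | 6·0+6·0+2·0+5·6 = 30
X: 4·8+1·0 = 32 | 6·0+6·2+2·0+5·4 = 32
L: 4·5+1·8 = 28 | 6·0+6·0+2·4+5·4 = 28
E: 4·6+1·1 = 25 | 6·0+6·0+2·0+5·5 = 25
gcd(4,1,6,6,2,5) = 1

Coefficients: [4, 1, 6, 6, 2, 5]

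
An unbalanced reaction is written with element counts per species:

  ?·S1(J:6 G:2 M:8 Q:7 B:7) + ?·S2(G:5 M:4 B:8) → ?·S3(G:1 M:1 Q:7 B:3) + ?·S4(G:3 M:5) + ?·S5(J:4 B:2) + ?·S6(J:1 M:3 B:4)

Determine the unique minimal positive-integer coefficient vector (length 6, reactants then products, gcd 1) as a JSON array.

J: 5·6+2·0 = 30 | 5·0+5·0+6·4+6·1 = 30
G: 5·2+2·5 = 20 | 5·1+5·3+6·0+6·0 = 20
M: 5·8+2·4 = 48 | 5·1+5·5+6·0+6·3 = 48
Q: 5·7+2·0 = 35 | 5·7+5·0+6·0+6·0 = 35
B: 5·7+2·8 = 51 | 5·3+5·0+6·2+6·4 = 51
gcd(5,2,5,5,6,6) = 1

Coefficients: [5, 2, 5, 5, 6, 6]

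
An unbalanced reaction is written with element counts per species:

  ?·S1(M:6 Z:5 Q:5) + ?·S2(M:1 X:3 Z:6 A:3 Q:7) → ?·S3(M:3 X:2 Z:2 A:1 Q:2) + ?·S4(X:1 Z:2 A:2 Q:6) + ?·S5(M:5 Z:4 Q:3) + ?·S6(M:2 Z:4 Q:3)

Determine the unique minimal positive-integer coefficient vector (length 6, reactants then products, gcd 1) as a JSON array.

Coefficients: [6, 3, 3, 3, 4, 5]

M: 6·6+3·1 = 39 | 3·3+3·0+4·5+5·2 = 39
X: 6·0+3·3 = 9 | 3·2+3·1+4·0+5·0 = 9
Z: 6·5+3·6 = 48 | 3·2+3·2+4·4+5·4 = 48
A: 6·0+3·3 = 9 | 3·1+3·2+4·0+5·0 = 9
Q: 6·5+3·7 = 51 | 3·2+3·6+4·3+5·3 = 51
gcd(6,3,3,3,4,5) = 1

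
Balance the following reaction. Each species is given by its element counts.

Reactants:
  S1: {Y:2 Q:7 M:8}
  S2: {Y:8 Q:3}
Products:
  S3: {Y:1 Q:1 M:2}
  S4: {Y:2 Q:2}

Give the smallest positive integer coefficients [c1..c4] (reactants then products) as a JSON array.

Y: 1·2+1·8 = 10 | 4·1+3·2 = 10
Q: 1·7+1·3 = 10 | 4·1+3·2 = 10
M: 1·8+1·0 = 8 | 4·2+3·0 = 8
gcd(1,1,4,3) = 1

Coefficients: [1, 1, 4, 3]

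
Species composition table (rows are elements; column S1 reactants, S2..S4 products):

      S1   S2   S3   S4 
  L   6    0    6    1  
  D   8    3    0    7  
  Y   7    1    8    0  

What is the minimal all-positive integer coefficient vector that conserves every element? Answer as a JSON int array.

L: 6·6 = 36 | 2·0+5·6+6·1 = 36
D: 6·8 = 48 | 2·3+5·0+6·7 = 48
Y: 6·7 = 42 | 2·1+5·8+6·0 = 42
gcd(6,2,5,6) = 1

Coefficients: [6, 2, 5, 6]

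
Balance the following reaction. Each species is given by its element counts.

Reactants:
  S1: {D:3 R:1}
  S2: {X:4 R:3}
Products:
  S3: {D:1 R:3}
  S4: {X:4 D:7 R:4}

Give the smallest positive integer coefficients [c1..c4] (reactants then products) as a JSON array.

Coefficients: [5, 2, 1, 2]

X: 5·0+2·4 = 8 | 1·0+2·4 = 8
D: 5·3+2·0 = 15 | 1·1+2·7 = 15
R: 5·1+2·3 = 11 | 1·3+2·4 = 11
gcd(5,2,1,2) = 1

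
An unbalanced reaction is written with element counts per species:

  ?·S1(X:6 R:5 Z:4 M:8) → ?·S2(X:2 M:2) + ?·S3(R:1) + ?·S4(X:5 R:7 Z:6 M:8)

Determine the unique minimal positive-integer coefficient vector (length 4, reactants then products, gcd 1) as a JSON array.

Coefficients: [3, 4, 1, 2]

X: 3·6 = 18 | 4·2+1·0+2·5 = 18
R: 3·5 = 15 | 4·0+1·1+2·7 = 15
Z: 3·4 = 12 | 4·0+1·0+2·6 = 12
M: 3·8 = 24 | 4·2+1·0+2·8 = 24
gcd(3,4,1,2) = 1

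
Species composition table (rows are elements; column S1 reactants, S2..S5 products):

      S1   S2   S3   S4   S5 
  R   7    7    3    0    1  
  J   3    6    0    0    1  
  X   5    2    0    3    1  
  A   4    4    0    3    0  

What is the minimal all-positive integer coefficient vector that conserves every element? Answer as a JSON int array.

Coefficients: [4, 1, 5, 4, 6]

R: 4·7 = 28 | 1·7+5·3+4·0+6·1 = 28
J: 4·3 = 12 | 1·6+5·0+4·0+6·1 = 12
X: 4·5 = 20 | 1·2+5·0+4·3+6·1 = 20
A: 4·4 = 16 | 1·4+5·0+4·3+6·0 = 16
gcd(4,1,5,4,6) = 1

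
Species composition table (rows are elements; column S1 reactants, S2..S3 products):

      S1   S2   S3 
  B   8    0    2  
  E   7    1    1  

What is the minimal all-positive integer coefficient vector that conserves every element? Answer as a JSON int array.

Coefficients: [1, 3, 4]

B: 1·8 = 8 | 3·0+4·2 = 8
E: 1·7 = 7 | 3·1+4·1 = 7
gcd(1,3,4) = 1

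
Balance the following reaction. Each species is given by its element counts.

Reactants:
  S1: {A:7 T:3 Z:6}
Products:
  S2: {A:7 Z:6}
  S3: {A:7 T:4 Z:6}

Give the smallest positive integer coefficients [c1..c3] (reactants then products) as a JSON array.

A: 4·7 = 28 | 1·7+3·7 = 28
T: 4·3 = 12 | 1·0+3·4 = 12
Z: 4·6 = 24 | 1·6+3·6 = 24
gcd(4,1,3) = 1

Coefficients: [4, 1, 3]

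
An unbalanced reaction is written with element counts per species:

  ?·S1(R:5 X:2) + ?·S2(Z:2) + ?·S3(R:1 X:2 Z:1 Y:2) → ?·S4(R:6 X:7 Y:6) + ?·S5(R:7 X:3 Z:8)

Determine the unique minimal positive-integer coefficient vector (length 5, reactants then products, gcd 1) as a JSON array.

Coefficients: [4, 5, 6, 2, 2]

R: 4·5+5·0+6·1 = 26 | 2·6+2·7 = 26
X: 4·2+5·0+6·2 = 20 | 2·7+2·3 = 20
Z: 4·0+5·2+6·1 = 16 | 2·0+2·8 = 16
Y: 4·0+5·0+6·2 = 12 | 2·6+2·0 = 12
gcd(4,5,6,2,2) = 1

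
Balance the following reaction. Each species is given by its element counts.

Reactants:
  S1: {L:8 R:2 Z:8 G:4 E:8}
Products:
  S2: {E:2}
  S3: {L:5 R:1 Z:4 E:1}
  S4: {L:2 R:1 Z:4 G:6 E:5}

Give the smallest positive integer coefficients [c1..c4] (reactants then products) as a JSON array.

Coefficients: [3, 5, 4, 2]

L: 3·8 = 24 | 5·0+4·5+2·2 = 24
R: 3·2 = 6 | 5·0+4·1+2·1 = 6
Z: 3·8 = 24 | 5·0+4·4+2·4 = 24
G: 3·4 = 12 | 5·0+4·0+2·6 = 12
E: 3·8 = 24 | 5·2+4·1+2·5 = 24
gcd(3,5,4,2) = 1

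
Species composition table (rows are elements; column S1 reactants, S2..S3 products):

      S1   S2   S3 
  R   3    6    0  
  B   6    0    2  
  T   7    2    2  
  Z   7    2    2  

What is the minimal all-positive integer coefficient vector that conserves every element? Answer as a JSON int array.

Coefficients: [2, 1, 6]

R: 2·3 = 6 | 1·6+6·0 = 6
B: 2·6 = 12 | 1·0+6·2 = 12
T: 2·7 = 14 | 1·2+6·2 = 14
Z: 2·7 = 14 | 1·2+6·2 = 14
gcd(2,1,6) = 1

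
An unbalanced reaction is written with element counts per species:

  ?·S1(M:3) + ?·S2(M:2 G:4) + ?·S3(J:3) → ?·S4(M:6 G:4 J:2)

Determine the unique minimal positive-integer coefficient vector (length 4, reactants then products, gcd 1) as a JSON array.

Coefficients: [4, 3, 2, 3]

M: 4·3+3·2+2·0 = 18 | 3·6 = 18
G: 4·0+3·4+2·0 = 12 | 3·4 = 12
J: 4·0+3·0+2·3 = 6 | 3·2 = 6
gcd(4,3,2,3) = 1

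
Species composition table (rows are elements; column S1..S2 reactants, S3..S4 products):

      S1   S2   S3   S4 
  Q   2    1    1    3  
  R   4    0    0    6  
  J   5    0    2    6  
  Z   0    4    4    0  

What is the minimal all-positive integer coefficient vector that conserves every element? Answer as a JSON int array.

Q: 6·2+3·1 = 15 | 3·1+4·3 = 15
R: 6·4+3·0 = 24 | 3·0+4·6 = 24
J: 6·5+3·0 = 30 | 3·2+4·6 = 30
Z: 6·0+3·4 = 12 | 3·4+4·0 = 12
gcd(6,3,3,4) = 1

Coefficients: [6, 3, 3, 4]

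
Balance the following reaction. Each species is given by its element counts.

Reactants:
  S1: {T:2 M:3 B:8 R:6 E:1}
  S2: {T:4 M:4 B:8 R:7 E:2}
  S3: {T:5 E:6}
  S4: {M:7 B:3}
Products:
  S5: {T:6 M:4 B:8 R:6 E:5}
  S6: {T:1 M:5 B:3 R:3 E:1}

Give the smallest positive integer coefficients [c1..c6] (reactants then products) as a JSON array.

Coefficients: [2, 3, 3, 1, 5, 1]

T: 2·2+3·4+3·5+1·0 = 31 | 5·6+1·1 = 31
M: 2·3+3·4+3·0+1·7 = 25 | 5·4+1·5 = 25
B: 2·8+3·8+3·0+1·3 = 43 | 5·8+1·3 = 43
R: 2·6+3·7+3·0+1·0 = 33 | 5·6+1·3 = 33
E: 2·1+3·2+3·6+1·0 = 26 | 5·5+1·1 = 26
gcd(2,3,3,1,5,1) = 1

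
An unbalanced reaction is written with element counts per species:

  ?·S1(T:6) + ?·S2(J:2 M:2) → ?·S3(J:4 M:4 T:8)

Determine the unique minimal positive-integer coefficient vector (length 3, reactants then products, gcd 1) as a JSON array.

J: 4·0+6·2 = 12 | 3·4 = 12
M: 4·0+6·2 = 12 | 3·4 = 12
T: 4·6+6·0 = 24 | 3·8 = 24
gcd(4,6,3) = 1

Coefficients: [4, 6, 3]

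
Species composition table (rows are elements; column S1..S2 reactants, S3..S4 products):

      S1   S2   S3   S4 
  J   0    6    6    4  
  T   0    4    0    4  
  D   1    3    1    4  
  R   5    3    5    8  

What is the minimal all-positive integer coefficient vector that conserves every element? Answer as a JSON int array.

Coefficients: [4, 3, 1, 3]

J: 4·0+3·6 = 18 | 1·6+3·4 = 18
T: 4·0+3·4 = 12 | 1·0+3·4 = 12
D: 4·1+3·3 = 13 | 1·1+3·4 = 13
R: 4·5+3·3 = 29 | 1·5+3·8 = 29
gcd(4,3,1,3) = 1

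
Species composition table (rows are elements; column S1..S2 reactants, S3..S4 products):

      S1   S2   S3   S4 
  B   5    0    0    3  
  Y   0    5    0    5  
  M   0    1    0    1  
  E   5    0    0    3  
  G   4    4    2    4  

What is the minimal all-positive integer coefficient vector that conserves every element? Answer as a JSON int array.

Coefficients: [3, 5, 6, 5]

B: 3·5+5·0 = 15 | 6·0+5·3 = 15
Y: 3·0+5·5 = 25 | 6·0+5·5 = 25
M: 3·0+5·1 = 5 | 6·0+5·1 = 5
E: 3·5+5·0 = 15 | 6·0+5·3 = 15
G: 3·4+5·4 = 32 | 6·2+5·4 = 32
gcd(3,5,6,5) = 1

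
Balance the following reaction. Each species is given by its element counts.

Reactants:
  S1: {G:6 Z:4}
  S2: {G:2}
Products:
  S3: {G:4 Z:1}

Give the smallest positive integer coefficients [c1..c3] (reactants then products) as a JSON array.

G: 1·6+5·2 = 16 | 4·4 = 16
Z: 1·4+5·0 = 4 | 4·1 = 4
gcd(1,5,4) = 1

Coefficients: [1, 5, 4]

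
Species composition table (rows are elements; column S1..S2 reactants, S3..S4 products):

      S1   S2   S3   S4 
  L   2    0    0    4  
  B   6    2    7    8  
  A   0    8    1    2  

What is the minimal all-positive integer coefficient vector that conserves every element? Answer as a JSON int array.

L: 6·2+1·0 = 12 | 2·0+3·4 = 12
B: 6·6+1·2 = 38 | 2·7+3·8 = 38
A: 6·0+1·8 = 8 | 2·1+3·2 = 8
gcd(6,1,2,3) = 1

Coefficients: [6, 1, 2, 3]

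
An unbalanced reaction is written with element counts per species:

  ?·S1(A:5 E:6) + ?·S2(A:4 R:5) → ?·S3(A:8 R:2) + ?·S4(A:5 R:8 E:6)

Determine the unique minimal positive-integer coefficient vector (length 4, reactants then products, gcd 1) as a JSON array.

A: 1·5+2·4 = 13 | 1·8+1·5 = 13
R: 1·0+2·5 = 10 | 1·2+1·8 = 10
E: 1·6+2·0 = 6 | 1·0+1·6 = 6
gcd(1,2,1,1) = 1

Coefficients: [1, 2, 1, 1]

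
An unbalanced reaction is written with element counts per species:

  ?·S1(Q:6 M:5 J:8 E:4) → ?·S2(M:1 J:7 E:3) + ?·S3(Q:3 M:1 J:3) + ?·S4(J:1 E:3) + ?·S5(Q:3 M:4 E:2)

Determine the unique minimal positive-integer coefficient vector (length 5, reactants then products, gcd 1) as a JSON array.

Coefficients: [5, 3, 6, 1, 4]

Q: 5·6 = 30 | 3·0+6·3+1·0+4·3 = 30
M: 5·5 = 25 | 3·1+6·1+1·0+4·4 = 25
J: 5·8 = 40 | 3·7+6·3+1·1+4·0 = 40
E: 5·4 = 20 | 3·3+6·0+1·3+4·2 = 20
gcd(5,3,6,1,4) = 1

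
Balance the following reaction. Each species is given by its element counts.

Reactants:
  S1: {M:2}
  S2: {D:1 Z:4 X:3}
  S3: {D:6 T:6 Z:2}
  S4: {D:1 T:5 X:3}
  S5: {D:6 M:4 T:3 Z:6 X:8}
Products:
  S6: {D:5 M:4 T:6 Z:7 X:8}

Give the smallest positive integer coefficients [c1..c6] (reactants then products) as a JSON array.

Coefficients: [6, 5, 1, 3, 1, 4]

D: 6·0+5·1+1·6+3·1+1·6 = 20 | 4·5 = 20
M: 6·2+5·0+1·0+3·0+1·4 = 16 | 4·4 = 16
T: 6·0+5·0+1·6+3·5+1·3 = 24 | 4·6 = 24
Z: 6·0+5·4+1·2+3·0+1·6 = 28 | 4·7 = 28
X: 6·0+5·3+1·0+3·3+1·8 = 32 | 4·8 = 32
gcd(6,5,1,3,1,4) = 1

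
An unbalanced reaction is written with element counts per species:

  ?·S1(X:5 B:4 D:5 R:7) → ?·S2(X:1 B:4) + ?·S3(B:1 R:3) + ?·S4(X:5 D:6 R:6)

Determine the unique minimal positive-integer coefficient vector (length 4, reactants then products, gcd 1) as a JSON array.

X: 6·5 = 30 | 5·1+4·0+5·5 = 30
B: 6·4 = 24 | 5·4+4·1+5·0 = 24
D: 6·5 = 30 | 5·0+4·0+5·6 = 30
R: 6·7 = 42 | 5·0+4·3+5·6 = 42
gcd(6,5,4,5) = 1

Coefficients: [6, 5, 4, 5]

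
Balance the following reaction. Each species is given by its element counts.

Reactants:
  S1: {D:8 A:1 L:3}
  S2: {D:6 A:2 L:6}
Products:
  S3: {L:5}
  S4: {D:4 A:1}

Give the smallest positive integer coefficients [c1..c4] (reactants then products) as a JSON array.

D: 1·8+2·6 = 20 | 3·0+5·4 = 20
A: 1·1+2·2 = 5 | 3·0+5·1 = 5
L: 1·3+2·6 = 15 | 3·5+5·0 = 15
gcd(1,2,3,5) = 1

Coefficients: [1, 2, 3, 5]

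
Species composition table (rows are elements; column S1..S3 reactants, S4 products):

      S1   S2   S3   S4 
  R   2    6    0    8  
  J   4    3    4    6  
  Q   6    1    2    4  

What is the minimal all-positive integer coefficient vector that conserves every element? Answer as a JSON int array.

R: 2·2+6·6+1·0 = 40 | 5·8 = 40
J: 2·4+6·3+1·4 = 30 | 5·6 = 30
Q: 2·6+6·1+1·2 = 20 | 5·4 = 20
gcd(2,6,1,5) = 1

Coefficients: [2, 6, 1, 5]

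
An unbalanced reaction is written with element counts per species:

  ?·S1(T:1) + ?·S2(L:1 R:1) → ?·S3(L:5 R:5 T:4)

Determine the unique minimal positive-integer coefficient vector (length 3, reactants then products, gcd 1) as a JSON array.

Coefficients: [4, 5, 1]

L: 4·0+5·1 = 5 | 1·5 = 5
R: 4·0+5·1 = 5 | 1·5 = 5
T: 4·1+5·0 = 4 | 1·4 = 4
gcd(4,5,1) = 1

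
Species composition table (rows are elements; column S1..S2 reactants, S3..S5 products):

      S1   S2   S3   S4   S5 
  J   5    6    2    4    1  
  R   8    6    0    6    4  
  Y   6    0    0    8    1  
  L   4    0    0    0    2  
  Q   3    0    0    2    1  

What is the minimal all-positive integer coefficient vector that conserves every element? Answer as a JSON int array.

J: 2·5+1·6 = 16 | 4·2+1·4+4·1 = 16
R: 2·8+1·6 = 22 | 4·0+1·6+4·4 = 22
Y: 2·6+1·0 = 12 | 4·0+1·8+4·1 = 12
L: 2·4+1·0 = 8 | 4·0+1·0+4·2 = 8
Q: 2·3+1·0 = 6 | 4·0+1·2+4·1 = 6
gcd(2,1,4,1,4) = 1

Coefficients: [2, 1, 4, 1, 4]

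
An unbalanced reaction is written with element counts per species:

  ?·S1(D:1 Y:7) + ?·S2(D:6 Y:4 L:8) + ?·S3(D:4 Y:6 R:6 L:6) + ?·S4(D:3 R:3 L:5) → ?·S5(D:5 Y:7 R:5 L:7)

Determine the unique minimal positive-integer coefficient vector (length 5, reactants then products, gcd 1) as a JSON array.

D: 2·1+1·6+4·4+2·3 = 30 | 6·5 = 30
Y: 2·7+1·4+4·6+2·0 = 42 | 6·7 = 42
R: 2·0+1·0+4·6+2·3 = 30 | 6·5 = 30
L: 2·0+1·8+4·6+2·5 = 42 | 6·7 = 42
gcd(2,1,4,2,6) = 1

Coefficients: [2, 1, 4, 2, 6]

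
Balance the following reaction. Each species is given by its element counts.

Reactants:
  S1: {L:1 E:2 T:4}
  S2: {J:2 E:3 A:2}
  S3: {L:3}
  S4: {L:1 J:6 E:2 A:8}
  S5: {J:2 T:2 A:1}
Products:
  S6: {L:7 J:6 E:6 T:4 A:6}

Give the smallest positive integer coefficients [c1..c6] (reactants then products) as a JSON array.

L: 2·1+4·0+6·3+1·1+2·0 = 21 | 3·7 = 21
J: 2·0+4·2+6·0+1·6+2·2 = 18 | 3·6 = 18
E: 2·2+4·3+6·0+1·2+2·0 = 18 | 3·6 = 18
T: 2·4+4·0+6·0+1·0+2·2 = 12 | 3·4 = 12
A: 2·0+4·2+6·0+1·8+2·1 = 18 | 3·6 = 18
gcd(2,4,6,1,2,3) = 1

Coefficients: [2, 4, 6, 1, 2, 3]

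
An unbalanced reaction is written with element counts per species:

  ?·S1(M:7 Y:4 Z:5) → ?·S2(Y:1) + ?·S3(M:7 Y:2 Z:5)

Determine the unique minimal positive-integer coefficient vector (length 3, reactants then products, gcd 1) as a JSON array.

M: 1·7 = 7 | 2·0+1·7 = 7
Y: 1·4 = 4 | 2·1+1·2 = 4
Z: 1·5 = 5 | 2·0+1·5 = 5
gcd(1,2,1) = 1

Coefficients: [1, 2, 1]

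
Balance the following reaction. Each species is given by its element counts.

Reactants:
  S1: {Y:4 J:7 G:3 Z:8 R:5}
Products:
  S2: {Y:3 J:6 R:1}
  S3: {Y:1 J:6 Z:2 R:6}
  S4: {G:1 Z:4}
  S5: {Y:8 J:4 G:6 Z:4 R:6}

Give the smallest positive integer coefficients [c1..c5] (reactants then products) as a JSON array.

Coefficients: [4, 2, 2, 6, 1]

Y: 4·4 = 16 | 2·3+2·1+6·0+1·8 = 16
J: 4·7 = 28 | 2·6+2·6+6·0+1·4 = 28
G: 4·3 = 12 | 2·0+2·0+6·1+1·6 = 12
Z: 4·8 = 32 | 2·0+2·2+6·4+1·4 = 32
R: 4·5 = 20 | 2·1+2·6+6·0+1·6 = 20
gcd(4,2,2,6,1) = 1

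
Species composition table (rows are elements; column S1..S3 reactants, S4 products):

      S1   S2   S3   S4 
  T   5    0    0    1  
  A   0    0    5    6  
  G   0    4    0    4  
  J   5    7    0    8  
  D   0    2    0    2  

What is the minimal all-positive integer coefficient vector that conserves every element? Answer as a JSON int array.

Coefficients: [1, 5, 6, 5]

T: 1·5+5·0+6·0 = 5 | 5·1 = 5
A: 1·0+5·0+6·5 = 30 | 5·6 = 30
G: 1·0+5·4+6·0 = 20 | 5·4 = 20
J: 1·5+5·7+6·0 = 40 | 5·8 = 40
D: 1·0+5·2+6·0 = 10 | 5·2 = 10
gcd(1,5,6,5) = 1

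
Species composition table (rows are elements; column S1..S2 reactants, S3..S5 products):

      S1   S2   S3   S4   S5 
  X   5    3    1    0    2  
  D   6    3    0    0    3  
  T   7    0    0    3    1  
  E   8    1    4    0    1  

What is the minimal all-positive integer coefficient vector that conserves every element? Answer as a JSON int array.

Coefficients: [2, 1, 3, 3, 5]

X: 2·5+1·3 = 13 | 3·1+3·0+5·2 = 13
D: 2·6+1·3 = 15 | 3·0+3·0+5·3 = 15
T: 2·7+1·0 = 14 | 3·0+3·3+5·1 = 14
E: 2·8+1·1 = 17 | 3·4+3·0+5·1 = 17
gcd(2,1,3,3,5) = 1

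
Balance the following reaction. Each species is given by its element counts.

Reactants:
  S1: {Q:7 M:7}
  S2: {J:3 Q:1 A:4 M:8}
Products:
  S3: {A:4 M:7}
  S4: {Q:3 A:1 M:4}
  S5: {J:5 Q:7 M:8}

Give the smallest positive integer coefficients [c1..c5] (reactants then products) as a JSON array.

Coefficients: [4, 5, 4, 4, 3]

J: 4·0+5·3 = 15 | 4·0+4·0+3·5 = 15
Q: 4·7+5·1 = 33 | 4·0+4·3+3·7 = 33
A: 4·0+5·4 = 20 | 4·4+4·1+3·0 = 20
M: 4·7+5·8 = 68 | 4·7+4·4+3·8 = 68
gcd(4,5,4,4,3) = 1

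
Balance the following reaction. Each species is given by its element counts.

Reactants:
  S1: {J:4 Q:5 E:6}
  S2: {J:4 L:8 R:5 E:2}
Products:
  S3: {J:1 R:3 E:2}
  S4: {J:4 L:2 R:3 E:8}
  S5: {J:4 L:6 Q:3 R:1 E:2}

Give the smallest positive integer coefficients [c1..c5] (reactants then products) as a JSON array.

J: 3·4+4·4 = 28 | 4·1+1·4+5·4 = 28
L: 3·0+4·8 = 32 | 4·0+1·2+5·6 = 32
Q: 3·5+4·0 = 15 | 4·0+1·0+5·3 = 15
R: 3·0+4·5 = 20 | 4·3+1·3+5·1 = 20
E: 3·6+4·2 = 26 | 4·2+1·8+5·2 = 26
gcd(3,4,4,1,5) = 1

Coefficients: [3, 4, 4, 1, 5]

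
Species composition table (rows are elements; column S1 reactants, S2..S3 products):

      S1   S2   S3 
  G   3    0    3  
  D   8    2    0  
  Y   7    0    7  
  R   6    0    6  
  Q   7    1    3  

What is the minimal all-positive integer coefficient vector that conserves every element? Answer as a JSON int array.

G: 1·3 = 3 | 4·0+1·3 = 3
D: 1·8 = 8 | 4·2+1·0 = 8
Y: 1·7 = 7 | 4·0+1·7 = 7
R: 1·6 = 6 | 4·0+1·6 = 6
Q: 1·7 = 7 | 4·1+1·3 = 7
gcd(1,4,1) = 1

Coefficients: [1, 4, 1]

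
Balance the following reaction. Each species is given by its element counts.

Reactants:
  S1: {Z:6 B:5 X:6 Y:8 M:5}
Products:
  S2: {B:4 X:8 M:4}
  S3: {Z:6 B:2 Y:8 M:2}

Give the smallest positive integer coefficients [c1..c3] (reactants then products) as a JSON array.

Coefficients: [4, 3, 4]

Z: 4·6 = 24 | 3·0+4·6 = 24
B: 4·5 = 20 | 3·4+4·2 = 20
X: 4·6 = 24 | 3·8+4·0 = 24
Y: 4·8 = 32 | 3·0+4·8 = 32
M: 4·5 = 20 | 3·4+4·2 = 20
gcd(4,3,4) = 1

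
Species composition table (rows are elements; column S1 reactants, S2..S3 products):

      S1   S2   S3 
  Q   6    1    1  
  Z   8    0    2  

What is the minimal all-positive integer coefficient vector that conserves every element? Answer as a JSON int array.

Coefficients: [1, 2, 4]

Q: 1·6 = 6 | 2·1+4·1 = 6
Z: 1·8 = 8 | 2·0+4·2 = 8
gcd(1,2,4) = 1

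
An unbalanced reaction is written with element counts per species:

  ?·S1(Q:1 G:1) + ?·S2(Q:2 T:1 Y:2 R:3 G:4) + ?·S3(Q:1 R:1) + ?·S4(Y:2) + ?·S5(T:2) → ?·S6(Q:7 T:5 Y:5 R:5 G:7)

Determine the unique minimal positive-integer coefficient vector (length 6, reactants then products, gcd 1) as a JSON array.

Q: 6·1+2·2+4·1+3·0+4·0 = 14 | 2·7 = 14
T: 6·0+2·1+4·0+3·0+4·2 = 10 | 2·5 = 10
Y: 6·0+2·2+4·0+3·2+4·0 = 10 | 2·5 = 10
R: 6·0+2·3+4·1+3·0+4·0 = 10 | 2·5 = 10
G: 6·1+2·4+4·0+3·0+4·0 = 14 | 2·7 = 14
gcd(6,2,4,3,4,2) = 1

Coefficients: [6, 2, 4, 3, 4, 2]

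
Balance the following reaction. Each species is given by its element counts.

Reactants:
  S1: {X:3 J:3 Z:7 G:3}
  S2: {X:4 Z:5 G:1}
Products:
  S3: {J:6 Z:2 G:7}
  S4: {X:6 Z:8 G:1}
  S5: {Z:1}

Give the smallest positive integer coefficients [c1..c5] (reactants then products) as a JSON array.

X: 2·3+6·4 = 30 | 1·0+5·6+2·0 = 30
J: 2·3+6·0 = 6 | 1·6+5·0+2·0 = 6
Z: 2·7+6·5 = 44 | 1·2+5·8+2·1 = 44
G: 2·3+6·1 = 12 | 1·7+5·1+2·0 = 12
gcd(2,6,1,5,2) = 1

Coefficients: [2, 6, 1, 5, 2]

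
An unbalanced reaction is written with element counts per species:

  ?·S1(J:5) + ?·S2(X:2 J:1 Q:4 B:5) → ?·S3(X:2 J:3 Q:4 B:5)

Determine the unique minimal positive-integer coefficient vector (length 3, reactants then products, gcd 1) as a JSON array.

Coefficients: [2, 5, 5]

X: 2·0+5·2 = 10 | 5·2 = 10
J: 2·5+5·1 = 15 | 5·3 = 15
Q: 2·0+5·4 = 20 | 5·4 = 20
B: 2·0+5·5 = 25 | 5·5 = 25
gcd(2,5,5) = 1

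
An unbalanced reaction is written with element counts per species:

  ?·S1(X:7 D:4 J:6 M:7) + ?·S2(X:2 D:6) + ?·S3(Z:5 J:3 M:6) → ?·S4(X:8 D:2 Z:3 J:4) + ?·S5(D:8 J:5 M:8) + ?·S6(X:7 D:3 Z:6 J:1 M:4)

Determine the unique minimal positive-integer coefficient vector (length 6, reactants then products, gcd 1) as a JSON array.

X: 2·7+4·2+3·0 = 22 | 1·8+3·0+2·7 = 22
D: 2·4+4·6+3·0 = 32 | 1·2+3·8+2·3 = 32
Z: 2·0+4·0+3·5 = 15 | 1·3+3·0+2·6 = 15
J: 2·6+4·0+3·3 = 21 | 1·4+3·5+2·1 = 21
M: 2·7+4·0+3·6 = 32 | 1·0+3·8+2·4 = 32
gcd(2,4,3,1,3,2) = 1

Coefficients: [2, 4, 3, 1, 3, 2]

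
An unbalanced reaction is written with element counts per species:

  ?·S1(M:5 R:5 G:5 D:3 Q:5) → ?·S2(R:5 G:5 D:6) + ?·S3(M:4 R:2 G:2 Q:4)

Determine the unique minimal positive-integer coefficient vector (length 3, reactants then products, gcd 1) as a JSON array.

M: 4·5 = 20 | 2·0+5·4 = 20
R: 4·5 = 20 | 2·5+5·2 = 20
G: 4·5 = 20 | 2·5+5·2 = 20
D: 4·3 = 12 | 2·6+5·0 = 12
Q: 4·5 = 20 | 2·0+5·4 = 20
gcd(4,2,5) = 1

Coefficients: [4, 2, 5]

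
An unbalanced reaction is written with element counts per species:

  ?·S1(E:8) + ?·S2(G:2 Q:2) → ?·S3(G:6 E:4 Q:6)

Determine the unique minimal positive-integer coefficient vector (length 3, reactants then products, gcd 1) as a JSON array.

Coefficients: [1, 6, 2]

G: 1·0+6·2 = 12 | 2·6 = 12
E: 1·8+6·0 = 8 | 2·4 = 8
Q: 1·0+6·2 = 12 | 2·6 = 12
gcd(1,6,2) = 1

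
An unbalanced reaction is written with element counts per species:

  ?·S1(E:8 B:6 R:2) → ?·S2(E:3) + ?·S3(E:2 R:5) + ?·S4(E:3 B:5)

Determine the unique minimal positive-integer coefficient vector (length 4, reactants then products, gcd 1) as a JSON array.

Coefficients: [5, 6, 2, 6]

E: 5·8 = 40 | 6·3+2·2+6·3 = 40
B: 5·6 = 30 | 6·0+2·0+6·5 = 30
R: 5·2 = 10 | 6·0+2·5+6·0 = 10
gcd(5,6,2,6) = 1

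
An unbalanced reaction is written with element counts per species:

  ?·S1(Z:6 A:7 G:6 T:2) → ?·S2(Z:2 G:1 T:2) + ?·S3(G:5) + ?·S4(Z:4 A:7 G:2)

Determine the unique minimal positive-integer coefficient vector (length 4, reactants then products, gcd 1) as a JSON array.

Coefficients: [5, 5, 3, 5]

Z: 5·6 = 30 | 5·2+3·0+5·4 = 30
A: 5·7 = 35 | 5·0+3·0+5·7 = 35
G: 5·6 = 30 | 5·1+3·5+5·2 = 30
T: 5·2 = 10 | 5·2+3·0+5·0 = 10
gcd(5,5,3,5) = 1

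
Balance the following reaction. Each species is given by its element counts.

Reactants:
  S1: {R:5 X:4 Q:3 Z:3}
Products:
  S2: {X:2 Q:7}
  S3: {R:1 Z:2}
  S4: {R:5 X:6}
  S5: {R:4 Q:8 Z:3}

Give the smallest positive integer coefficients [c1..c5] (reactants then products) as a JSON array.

R: 5·5 = 25 | 1·0+6·1+3·5+1·4 = 25
X: 5·4 = 20 | 1·2+6·0+3·6+1·0 = 20
Q: 5·3 = 15 | 1·7+6·0+3·0+1·8 = 15
Z: 5·3 = 15 | 1·0+6·2+3·0+1·3 = 15
gcd(5,1,6,3,1) = 1

Coefficients: [5, 1, 6, 3, 1]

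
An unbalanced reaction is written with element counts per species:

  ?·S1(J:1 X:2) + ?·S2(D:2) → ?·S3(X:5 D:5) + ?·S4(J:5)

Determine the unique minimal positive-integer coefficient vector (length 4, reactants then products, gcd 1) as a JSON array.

Coefficients: [5, 5, 2, 1]

J: 5·1+5·0 = 5 | 2·0+1·5 = 5
X: 5·2+5·0 = 10 | 2·5+1·0 = 10
D: 5·0+5·2 = 10 | 2·5+1·0 = 10
gcd(5,5,2,1) = 1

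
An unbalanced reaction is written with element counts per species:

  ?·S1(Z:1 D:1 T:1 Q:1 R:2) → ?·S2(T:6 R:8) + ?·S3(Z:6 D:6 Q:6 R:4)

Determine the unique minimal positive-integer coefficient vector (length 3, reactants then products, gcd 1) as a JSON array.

Coefficients: [6, 1, 1]

Z: 6·1 = 6 | 1·0+1·6 = 6
D: 6·1 = 6 | 1·0+1·6 = 6
T: 6·1 = 6 | 1·6+1·0 = 6
Q: 6·1 = 6 | 1·0+1·6 = 6
R: 6·2 = 12 | 1·8+1·4 = 12
gcd(6,1,1) = 1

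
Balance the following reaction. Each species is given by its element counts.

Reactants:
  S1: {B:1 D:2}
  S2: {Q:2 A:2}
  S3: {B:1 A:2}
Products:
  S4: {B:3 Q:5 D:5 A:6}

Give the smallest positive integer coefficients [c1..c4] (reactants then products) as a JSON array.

Coefficients: [5, 5, 1, 2]

B: 5·1+5·0+1·1 = 6 | 2·3 = 6
Q: 5·0+5·2+1·0 = 10 | 2·5 = 10
D: 5·2+5·0+1·0 = 10 | 2·5 = 10
A: 5·0+5·2+1·2 = 12 | 2·6 = 12
gcd(5,5,1,2) = 1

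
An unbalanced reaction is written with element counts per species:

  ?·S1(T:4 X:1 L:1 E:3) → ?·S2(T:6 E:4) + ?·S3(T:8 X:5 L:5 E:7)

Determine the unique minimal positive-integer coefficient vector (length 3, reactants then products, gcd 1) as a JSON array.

T: 5·4 = 20 | 2·6+1·8 = 20
X: 5·1 = 5 | 2·0+1·5 = 5
L: 5·1 = 5 | 2·0+1·5 = 5
E: 5·3 = 15 | 2·4+1·7 = 15
gcd(5,2,1) = 1

Coefficients: [5, 2, 1]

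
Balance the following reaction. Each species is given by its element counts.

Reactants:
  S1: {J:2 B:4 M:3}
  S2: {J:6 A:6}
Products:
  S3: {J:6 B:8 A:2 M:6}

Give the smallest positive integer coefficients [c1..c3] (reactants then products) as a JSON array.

J: 6·2+1·6 = 18 | 3·6 = 18
B: 6·4+1·0 = 24 | 3·8 = 24
A: 6·0+1·6 = 6 | 3·2 = 6
M: 6·3+1·0 = 18 | 3·6 = 18
gcd(6,1,3) = 1

Coefficients: [6, 1, 3]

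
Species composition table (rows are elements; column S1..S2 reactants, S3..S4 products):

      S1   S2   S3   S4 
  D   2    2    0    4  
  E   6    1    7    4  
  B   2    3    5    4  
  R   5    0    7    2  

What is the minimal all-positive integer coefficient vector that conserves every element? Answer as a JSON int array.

D: 3·2+5·2 = 16 | 1·0+4·4 = 16
E: 3·6+5·1 = 23 | 1·7+4·4 = 23
B: 3·2+5·3 = 21 | 1·5+4·4 = 21
R: 3·5+5·0 = 15 | 1·7+4·2 = 15
gcd(3,5,1,4) = 1

Coefficients: [3, 5, 1, 4]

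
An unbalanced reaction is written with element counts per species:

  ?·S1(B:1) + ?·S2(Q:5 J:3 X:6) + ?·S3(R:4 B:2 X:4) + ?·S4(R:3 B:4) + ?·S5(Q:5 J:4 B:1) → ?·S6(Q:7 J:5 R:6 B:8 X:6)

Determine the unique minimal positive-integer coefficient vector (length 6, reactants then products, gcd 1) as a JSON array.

Q: 6·0+3·5+3·0+6·0+4·5 = 35 | 5·7 = 35
J: 6·0+3·3+3·0+6·0+4·4 = 25 | 5·5 = 25
R: 6·0+3·0+3·4+6·3+4·0 = 30 | 5·6 = 30
B: 6·1+3·0+3·2+6·4+4·1 = 40 | 5·8 = 40
X: 6·0+3·6+3·4+6·0+4·0 = 30 | 5·6 = 30
gcd(6,3,3,6,4,5) = 1

Coefficients: [6, 3, 3, 6, 4, 5]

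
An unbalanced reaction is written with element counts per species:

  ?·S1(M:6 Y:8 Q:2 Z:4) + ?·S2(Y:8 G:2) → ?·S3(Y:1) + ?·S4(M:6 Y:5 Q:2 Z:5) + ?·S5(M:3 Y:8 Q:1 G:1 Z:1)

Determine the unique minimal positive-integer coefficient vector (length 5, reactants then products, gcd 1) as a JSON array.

Coefficients: [3, 1, 6, 2, 2]

M: 3·6+1·0 = 18 | 6·0+2·6+2·3 = 18
Y: 3·8+1·8 = 32 | 6·1+2·5+2·8 = 32
Q: 3·2+1·0 = 6 | 6·0+2·2+2·1 = 6
G: 3·0+1·2 = 2 | 6·0+2·0+2·1 = 2
Z: 3·4+1·0 = 12 | 6·0+2·5+2·1 = 12
gcd(3,1,6,2,2) = 1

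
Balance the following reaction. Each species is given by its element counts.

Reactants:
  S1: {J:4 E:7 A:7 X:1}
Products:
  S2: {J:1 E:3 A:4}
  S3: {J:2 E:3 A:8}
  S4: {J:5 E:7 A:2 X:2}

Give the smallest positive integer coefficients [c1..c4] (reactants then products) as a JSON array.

J: 6·4 = 24 | 5·1+2·2+3·5 = 24
E: 6·7 = 42 | 5·3+2·3+3·7 = 42
A: 6·7 = 42 | 5·4+2·8+3·2 = 42
X: 6·1 = 6 | 5·0+2·0+3·2 = 6
gcd(6,5,2,3) = 1

Coefficients: [6, 5, 2, 3]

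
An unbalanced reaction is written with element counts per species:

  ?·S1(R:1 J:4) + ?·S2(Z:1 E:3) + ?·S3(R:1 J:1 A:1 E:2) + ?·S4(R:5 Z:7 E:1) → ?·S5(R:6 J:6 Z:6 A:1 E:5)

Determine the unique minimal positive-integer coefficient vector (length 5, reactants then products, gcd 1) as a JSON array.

R: 5·1+3·0+4·1+3·5 = 24 | 4·6 = 24
J: 5·4+3·0+4·1+3·0 = 24 | 4·6 = 24
Z: 5·0+3·1+4·0+3·7 = 24 | 4·6 = 24
A: 5·0+3·0+4·1+3·0 = 4 | 4·1 = 4
E: 5·0+3·3+4·2+3·1 = 20 | 4·5 = 20
gcd(5,3,4,3,4) = 1

Coefficients: [5, 3, 4, 3, 4]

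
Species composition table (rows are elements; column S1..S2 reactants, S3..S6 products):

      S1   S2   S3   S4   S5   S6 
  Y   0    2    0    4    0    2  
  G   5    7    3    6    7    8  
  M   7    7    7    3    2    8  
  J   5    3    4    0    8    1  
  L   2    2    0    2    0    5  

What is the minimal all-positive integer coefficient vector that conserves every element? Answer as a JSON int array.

Y: 2·0+4·2 = 8 | 3·0+1·4+1·0+2·2 = 8
G: 2·5+4·7 = 38 | 3·3+1·6+1·7+2·8 = 38
M: 2·7+4·7 = 42 | 3·7+1·3+1·2+2·8 = 42
J: 2·5+4·3 = 22 | 3·4+1·0+1·8+2·1 = 22
L: 2·2+4·2 = 12 | 3·0+1·2+1·0+2·5 = 12
gcd(2,4,3,1,1,2) = 1

Coefficients: [2, 4, 3, 1, 1, 2]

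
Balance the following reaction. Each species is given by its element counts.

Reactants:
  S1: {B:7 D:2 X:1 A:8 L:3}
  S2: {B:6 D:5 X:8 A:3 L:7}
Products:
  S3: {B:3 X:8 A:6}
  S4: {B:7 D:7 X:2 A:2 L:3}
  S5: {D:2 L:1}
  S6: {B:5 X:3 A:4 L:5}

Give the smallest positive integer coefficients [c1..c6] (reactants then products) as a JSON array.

B: 3·7+4·6 = 45 | 2·3+2·7+6·0+5·5 = 45
D: 3·2+4·5 = 26 | 2·0+2·7+6·2+5·0 = 26
X: 3·1+4·8 = 35 | 2·8+2·2+6·0+5·3 = 35
A: 3·8+4·3 = 36 | 2·6+2·2+6·0+5·4 = 36
L: 3·3+4·7 = 37 | 2·0+2·3+6·1+5·5 = 37
gcd(3,4,2,2,6,5) = 1

Coefficients: [3, 4, 2, 2, 6, 5]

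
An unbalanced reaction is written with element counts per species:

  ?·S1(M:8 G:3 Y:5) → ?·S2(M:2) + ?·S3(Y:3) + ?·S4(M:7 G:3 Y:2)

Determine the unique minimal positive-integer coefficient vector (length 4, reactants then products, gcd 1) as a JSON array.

Coefficients: [2, 1, 2, 2]

M: 2·8 = 16 | 1·2+2·0+2·7 = 16
G: 2·3 = 6 | 1·0+2·0+2·3 = 6
Y: 2·5 = 10 | 1·0+2·3+2·2 = 10
gcd(2,1,2,2) = 1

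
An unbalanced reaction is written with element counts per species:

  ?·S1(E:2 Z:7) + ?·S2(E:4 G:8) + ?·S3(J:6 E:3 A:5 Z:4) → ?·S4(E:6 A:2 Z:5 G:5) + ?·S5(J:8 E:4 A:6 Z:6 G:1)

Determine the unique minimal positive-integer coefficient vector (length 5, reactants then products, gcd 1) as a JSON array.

Coefficients: [1, 1, 4, 1, 3]

J: 1·0+1·0+4·6 = 24 | 1·0+3·8 = 24
E: 1·2+1·4+4·3 = 18 | 1·6+3·4 = 18
A: 1·0+1·0+4·5 = 20 | 1·2+3·6 = 20
Z: 1·7+1·0+4·4 = 23 | 1·5+3·6 = 23
G: 1·0+1·8+4·0 = 8 | 1·5+3·1 = 8
gcd(1,1,4,1,3) = 1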